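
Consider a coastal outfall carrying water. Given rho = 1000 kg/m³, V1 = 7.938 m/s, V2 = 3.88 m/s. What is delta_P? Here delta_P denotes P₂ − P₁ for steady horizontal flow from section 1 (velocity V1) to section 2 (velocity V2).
Formula: \Delta P = \frac{1}{2} \rho (V_1^2 - V_2^2)
delta_P = 0.5·1000·(7.938² − 3.88²)/1000 = 23.98 kPa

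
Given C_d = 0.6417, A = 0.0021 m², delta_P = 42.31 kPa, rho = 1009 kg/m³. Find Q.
Formula: Q = C_d A \sqrt{\frac{2 \Delta P}{\rho}}
Q = 0.6417·0.0021·√(2·(42.31·1000)/1009)·1000 = 12.34 L/s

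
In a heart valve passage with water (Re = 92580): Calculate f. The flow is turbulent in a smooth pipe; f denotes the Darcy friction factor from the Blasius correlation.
Formula: f = \frac{0.316}{Re^{0.25}}
f = 0.316/92580^0.25 = 0.01812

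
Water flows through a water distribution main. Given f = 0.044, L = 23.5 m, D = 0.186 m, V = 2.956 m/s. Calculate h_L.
Formula: h_L = f \frac{L}{D} \frac{V^2}{2g}
h_L = 0.044·(23.5/0.186)·2.956²/(2·9.81) = 2.476 m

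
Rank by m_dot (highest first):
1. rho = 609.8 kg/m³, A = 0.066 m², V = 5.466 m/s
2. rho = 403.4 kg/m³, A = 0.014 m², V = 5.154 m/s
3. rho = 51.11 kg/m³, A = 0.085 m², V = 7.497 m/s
Case 1: m_dot = 220 kg/s
Case 2: m_dot = 29.11 kg/s
Case 3: m_dot = 32.57 kg/s
Ranking (highest first): 1, 3, 2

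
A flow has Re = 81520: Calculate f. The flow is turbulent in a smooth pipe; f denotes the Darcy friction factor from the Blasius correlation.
Formula: f = \frac{0.316}{Re^{0.25}}
f = 0.316/81520^0.25 = 0.0187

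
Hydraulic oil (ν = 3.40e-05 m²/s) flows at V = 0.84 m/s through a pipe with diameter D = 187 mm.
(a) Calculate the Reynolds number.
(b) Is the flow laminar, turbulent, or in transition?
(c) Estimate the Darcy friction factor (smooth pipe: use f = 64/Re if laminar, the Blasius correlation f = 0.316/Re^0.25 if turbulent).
(a) Re = V·D/ν = 0.84·0.187/3.40e-05 = 4620
(b) Flow regime: turbulent (Re > 4000)
(c) Friction factor: f = 0.316/Re^0.25 = 0.316/4620^0.25 = 0.03833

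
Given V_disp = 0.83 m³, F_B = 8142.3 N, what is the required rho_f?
Formula: F_B = \rho_f g V_{disp}
Substituting knowns: 8142.3 = rho_f·9.81·0.83
Solving for rho_f: rho_f = 8142.3/(9.81·0.83) = 1000 kg/m³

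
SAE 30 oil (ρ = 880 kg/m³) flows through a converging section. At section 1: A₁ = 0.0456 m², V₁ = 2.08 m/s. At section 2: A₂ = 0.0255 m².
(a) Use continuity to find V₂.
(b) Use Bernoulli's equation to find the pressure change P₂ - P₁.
(a) Continuity: A₁V₁=A₂V₂ -> V₂=A₁V₁/A₂=0.0456*2.08/0.0255=3.72 m/s
(b) Bernoulli: P₂-P₁=0.5*rho*(V₁^2-V₂^2)/1000=0.5*880*(2.08^2-3.72^2)/1000=-4.185 kPa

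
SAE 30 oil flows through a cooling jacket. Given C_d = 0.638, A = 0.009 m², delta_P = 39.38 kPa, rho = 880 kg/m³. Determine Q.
Formula: Q = C_d A \sqrt{\frac{2 \Delta P}{\rho}}
Q = 0.638·0.009·√(2·(39.38·1000)/880)·1000 = 54.32 L/s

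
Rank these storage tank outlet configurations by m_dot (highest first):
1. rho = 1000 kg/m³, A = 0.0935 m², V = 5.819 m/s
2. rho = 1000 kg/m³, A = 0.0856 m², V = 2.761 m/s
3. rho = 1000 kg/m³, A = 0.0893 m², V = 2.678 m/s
Case 1: m_dot = 544.1 kg/s
Case 2: m_dot = 236.3 kg/s
Case 3: m_dot = 239.1 kg/s
Ranking (highest first): 1, 3, 2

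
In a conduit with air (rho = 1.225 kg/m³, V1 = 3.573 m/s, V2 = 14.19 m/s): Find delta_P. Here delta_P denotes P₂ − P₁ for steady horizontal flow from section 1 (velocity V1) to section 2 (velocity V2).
Formula: \Delta P = \frac{1}{2} \rho (V_1^2 - V_2^2)
delta_P = 0.5·1.225·(3.573² − 14.19²)/1000 = -0.1155 kPa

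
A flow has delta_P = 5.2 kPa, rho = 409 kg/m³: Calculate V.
Formula: V = \sqrt{\frac{2 \Delta P}{\rho}}
V = √(2·(5.2·1000)/409) = 5.043 m/s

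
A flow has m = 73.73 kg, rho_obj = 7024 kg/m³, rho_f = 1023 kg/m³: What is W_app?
Formula: W_{app} = mg\left(1 - \frac{\rho_f}{\rho_{obj}}\right)
W_app = 73.73·9.81·(1 − 1023/7024) = 617.9 N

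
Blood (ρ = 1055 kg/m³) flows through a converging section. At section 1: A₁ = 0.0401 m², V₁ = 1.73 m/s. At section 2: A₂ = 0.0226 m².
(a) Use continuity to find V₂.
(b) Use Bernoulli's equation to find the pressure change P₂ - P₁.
(a) Continuity: A₁V₁=A₂V₂ -> V₂=A₁V₁/A₂=0.0401*1.73/0.0226=3.07 m/s
(b) Bernoulli: P₂-P₁=0.5*rho*(V₁^2-V₂^2)/1000=0.5*1055*(1.73^2-3.07^2)/1000=-3.393 kPa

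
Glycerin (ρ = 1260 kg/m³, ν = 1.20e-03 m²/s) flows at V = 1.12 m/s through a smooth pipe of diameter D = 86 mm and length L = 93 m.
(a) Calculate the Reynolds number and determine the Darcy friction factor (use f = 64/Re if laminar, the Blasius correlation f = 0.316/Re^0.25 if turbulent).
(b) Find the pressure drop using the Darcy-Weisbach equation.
(a) Re = V·D/ν = 1.12·0.086/1.20e-03 = 80.267 → laminar (Re < 2300); f = 64/Re = 64/80.267 = 0.79734
(b) Darcy-Weisbach: ΔP = f·(L/D)·½ρV²/1000 = 0.79734·(93/0.086)·½·1260·1.12²/1000 = 681.4 kPa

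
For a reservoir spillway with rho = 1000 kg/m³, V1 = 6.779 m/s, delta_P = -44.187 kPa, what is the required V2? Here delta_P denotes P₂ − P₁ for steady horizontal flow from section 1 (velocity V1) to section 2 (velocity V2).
Formula: \Delta P = \frac{1}{2} \rho (V_1^2 - V_2^2)
Substituting knowns: -44.187 = 0.5·1000·(6.779² − V2²)/1000
Solving for V2: V2 = √(6.779² − 2·(-44.187·1000)/1000) = 11.59 m/s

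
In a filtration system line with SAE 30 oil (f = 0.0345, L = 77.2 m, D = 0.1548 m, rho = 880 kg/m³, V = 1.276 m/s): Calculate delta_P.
Formula: \Delta P = f \frac{L}{D} \frac{\rho V^2}{2}
delta_P = 0.0345·(77.2/0.1548)·0.5·880·1.276²/1000 = 12.33 kPa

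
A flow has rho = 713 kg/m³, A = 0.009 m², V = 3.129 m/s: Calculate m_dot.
Formula: \dot{m} = \rho A V
m_dot = 713·0.009·3.129 = 20.08 kg/s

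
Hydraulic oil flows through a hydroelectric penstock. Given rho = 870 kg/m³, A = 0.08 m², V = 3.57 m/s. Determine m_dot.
Formula: \dot{m} = \rho A V
m_dot = 870·0.08·3.57 = 248.5 kg/s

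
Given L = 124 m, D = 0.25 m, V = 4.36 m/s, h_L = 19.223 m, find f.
Formula: h_L = f \frac{L}{D} \frac{V^2}{2g}
Substituting knowns: 19.223 = f·(124/0.25)·4.36²/(2·9.81)
Solving for f: f = 19.223·2·9.81/((124/0.25)·4.36²) = 0.04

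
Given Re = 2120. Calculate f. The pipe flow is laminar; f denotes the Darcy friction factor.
Formula: f = \frac{64}{Re}
f = 64/2120 = 0.03019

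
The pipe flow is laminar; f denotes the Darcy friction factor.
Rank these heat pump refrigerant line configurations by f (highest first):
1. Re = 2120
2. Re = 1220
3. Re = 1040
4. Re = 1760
Case 1: f = 0.03019
Case 2: f = 0.05246
Case 3: f = 0.06154
Case 4: f = 0.03636
Ranking (highest first): 3, 2, 4, 1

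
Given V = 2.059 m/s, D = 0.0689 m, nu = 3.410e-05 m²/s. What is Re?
Formula: Re = \frac{V D}{\nu}
Re = 2.059·0.0689/3.410e-05 = 4160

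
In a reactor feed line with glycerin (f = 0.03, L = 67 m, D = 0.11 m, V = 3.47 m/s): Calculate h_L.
Formula: h_L = f \frac{L}{D} \frac{V^2}{2g}
h_L = 0.03·(67/0.11)·3.47²/(2·9.81) = 11.21 m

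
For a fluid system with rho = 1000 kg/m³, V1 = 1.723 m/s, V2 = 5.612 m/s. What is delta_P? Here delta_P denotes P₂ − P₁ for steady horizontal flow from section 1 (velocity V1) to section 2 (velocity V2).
Formula: \Delta P = \frac{1}{2} \rho (V_1^2 - V_2^2)
delta_P = 0.5·1000·(1.723² − 5.612²)/1000 = -14.26 kPa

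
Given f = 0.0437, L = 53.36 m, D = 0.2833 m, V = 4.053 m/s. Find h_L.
Formula: h_L = f \frac{L}{D} \frac{V^2}{2g}
h_L = 0.0437·(53.36/0.2833)·4.053²/(2·9.81) = 6.891 m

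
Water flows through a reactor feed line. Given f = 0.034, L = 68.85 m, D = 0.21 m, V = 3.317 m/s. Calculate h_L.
Formula: h_L = f \frac{L}{D} \frac{V^2}{2g}
h_L = 0.034·(68.85/0.21)·3.317²/(2·9.81) = 6.251 m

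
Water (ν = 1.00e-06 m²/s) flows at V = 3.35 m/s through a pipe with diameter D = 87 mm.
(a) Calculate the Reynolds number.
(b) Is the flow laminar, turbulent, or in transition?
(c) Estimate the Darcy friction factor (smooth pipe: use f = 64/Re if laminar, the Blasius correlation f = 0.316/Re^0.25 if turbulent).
(a) Re = V·D/ν = 3.35·0.087/1.00e-06 = 291450
(b) Flow regime: turbulent (Re > 4000)
(c) Friction factor: f = 0.316/Re^0.25 = 0.316/291450^0.25 = 0.0136 (Blasius is strictly valid for Re ≲ 1e5; used here as the smooth-pipe estimate the problem specifies)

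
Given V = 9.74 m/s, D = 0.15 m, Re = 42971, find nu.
Formula: Re = \frac{V D}{\nu}
Substituting knowns: 42971 = 9.74·0.15/nu
Solving for nu: nu = 9.74·0.15/42971 = 3.400e-05 m²/s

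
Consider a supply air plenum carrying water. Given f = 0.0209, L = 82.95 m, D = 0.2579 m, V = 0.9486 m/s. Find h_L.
Formula: h_L = f \frac{L}{D} \frac{V^2}{2g}
h_L = 0.0209·(82.95/0.2579)·0.9486²/(2·9.81) = 0.3083 m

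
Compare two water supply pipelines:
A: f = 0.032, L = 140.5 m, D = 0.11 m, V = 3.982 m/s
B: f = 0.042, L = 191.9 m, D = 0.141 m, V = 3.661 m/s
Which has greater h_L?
h_L(A) = 33.03 m, h_L(B) = 39.05 m. Answer: B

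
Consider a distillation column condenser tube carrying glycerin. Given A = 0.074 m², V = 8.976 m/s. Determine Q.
Formula: Q = A V
Q = 0.074·8.976·1000 = 664.2 L/s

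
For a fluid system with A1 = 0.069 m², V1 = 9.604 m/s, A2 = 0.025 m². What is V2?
Formula: V_2 = \frac{A_1 V_1}{A_2}
V2 = 0.069·9.604/0.025 = 26.51 m/s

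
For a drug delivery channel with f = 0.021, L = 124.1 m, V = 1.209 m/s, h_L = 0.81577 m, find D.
Formula: h_L = f \frac{L}{D} \frac{V^2}{2g}
Substituting knowns: 0.81577 = 0.021·(124.1/D)·1.209²/(2·9.81)
Solving for D: D = 0.021·124.1·1.209²/(2·9.81·0.81577) = 0.238 m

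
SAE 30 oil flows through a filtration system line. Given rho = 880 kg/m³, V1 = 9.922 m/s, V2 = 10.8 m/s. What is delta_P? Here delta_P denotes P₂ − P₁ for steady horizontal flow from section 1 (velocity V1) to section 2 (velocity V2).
Formula: \Delta P = \frac{1}{2} \rho (V_1^2 - V_2^2)
delta_P = 0.5·880·(9.922² − 10.8²)/1000 = -8.005 kPa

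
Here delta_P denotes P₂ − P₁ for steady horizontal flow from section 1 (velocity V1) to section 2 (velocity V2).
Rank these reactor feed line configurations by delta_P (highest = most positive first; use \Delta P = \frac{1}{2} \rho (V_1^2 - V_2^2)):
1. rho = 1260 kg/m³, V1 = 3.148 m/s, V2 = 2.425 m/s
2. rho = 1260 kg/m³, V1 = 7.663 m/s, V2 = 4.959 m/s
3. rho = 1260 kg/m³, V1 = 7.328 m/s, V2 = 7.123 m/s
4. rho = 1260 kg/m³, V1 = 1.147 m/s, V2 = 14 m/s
Case 1: delta_P = 2.538 kPa
Case 2: delta_P = 21.5 kPa
Case 3: delta_P = 1.866 kPa
Case 4: delta_P = -122.7 kPa
Ranking (highest first): 2, 1, 3, 4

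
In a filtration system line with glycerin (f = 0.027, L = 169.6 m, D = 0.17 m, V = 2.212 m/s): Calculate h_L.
Formula: h_L = f \frac{L}{D} \frac{V^2}{2g}
h_L = 0.027·(169.6/0.17)·2.212²/(2·9.81) = 6.718 m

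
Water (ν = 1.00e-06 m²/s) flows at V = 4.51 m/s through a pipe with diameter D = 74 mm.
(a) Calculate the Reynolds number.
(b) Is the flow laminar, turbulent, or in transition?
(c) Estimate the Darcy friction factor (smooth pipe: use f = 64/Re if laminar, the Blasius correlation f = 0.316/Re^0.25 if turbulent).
(a) Re = V·D/ν = 4.51·0.074/1.00e-06 = 333740
(b) Flow regime: turbulent (Re > 4000)
(c) Friction factor: f = 0.316/Re^0.25 = 0.316/333740^0.25 = 0.01315 (Blasius is strictly valid for Re ≲ 1e5; used here as the smooth-pipe estimate the problem specifies)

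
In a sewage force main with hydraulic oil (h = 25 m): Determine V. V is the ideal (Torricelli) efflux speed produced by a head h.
Formula: V = \sqrt{2 g h}
V = √(2·9.81·25) = 22.15 m/s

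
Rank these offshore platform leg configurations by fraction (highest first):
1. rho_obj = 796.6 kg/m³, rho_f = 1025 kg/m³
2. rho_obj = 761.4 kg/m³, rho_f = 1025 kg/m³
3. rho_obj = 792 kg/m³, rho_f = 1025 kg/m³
Case 1: fraction = 0.7772
Case 2: fraction = 0.7428
Case 3: fraction = 0.7727
Ranking (highest first): 1, 3, 2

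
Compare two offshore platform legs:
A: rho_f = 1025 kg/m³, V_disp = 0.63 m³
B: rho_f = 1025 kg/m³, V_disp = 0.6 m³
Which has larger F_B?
F_B(A) = 6335 N, F_B(B) = 6033 N. Answer: A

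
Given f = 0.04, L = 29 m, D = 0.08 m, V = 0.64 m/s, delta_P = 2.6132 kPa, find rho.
Formula: \Delta P = f \frac{L}{D} \frac{\rho V^2}{2}
Substituting knowns: 2.6132 = 0.04·(29/0.08)·0.5·rho·0.64²/1000
Solving for rho: rho = (2.6132·1000)/(0.04·(29/0.08)·0.5·0.64²) = 880 kg/m³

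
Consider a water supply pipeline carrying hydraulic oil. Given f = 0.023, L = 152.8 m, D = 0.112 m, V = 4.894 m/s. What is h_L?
Formula: h_L = f \frac{L}{D} \frac{V^2}{2g}
h_L = 0.023·(152.8/0.112)·4.894²/(2·9.81) = 38.31 m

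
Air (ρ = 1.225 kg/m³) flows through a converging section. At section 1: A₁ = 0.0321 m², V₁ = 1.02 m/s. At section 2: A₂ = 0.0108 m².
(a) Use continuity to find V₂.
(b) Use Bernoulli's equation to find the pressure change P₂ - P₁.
(a) Continuity: A₁V₁=A₂V₂ -> V₂=A₁V₁/A₂=0.0321*1.02/0.0108=3.03 m/s
(b) Bernoulli: P₂-P₁=0.5*rho*(V₁^2-V₂^2)/1000=0.5*1.225*(1.02^2-3.03^2)/1000=-0.004986 kPa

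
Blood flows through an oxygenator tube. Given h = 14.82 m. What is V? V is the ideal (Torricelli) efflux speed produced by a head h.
Formula: V = \sqrt{2 g h}
V = √(2·9.81·14.82) = 17.05 m/s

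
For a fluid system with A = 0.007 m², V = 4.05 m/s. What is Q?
Formula: Q = A V
Q = 0.007·4.05·1000 = 28.35 L/s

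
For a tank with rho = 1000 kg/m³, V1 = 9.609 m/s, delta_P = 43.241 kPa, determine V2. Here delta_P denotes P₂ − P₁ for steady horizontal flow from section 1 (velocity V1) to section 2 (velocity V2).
Formula: \Delta P = \frac{1}{2} \rho (V_1^2 - V_2^2)
Substituting knowns: 43.241 = 0.5·1000·(9.609² − V2²)/1000
Solving for V2: V2 = √(9.609² − 2·(43.241·1000)/1000) = 2.419 m/s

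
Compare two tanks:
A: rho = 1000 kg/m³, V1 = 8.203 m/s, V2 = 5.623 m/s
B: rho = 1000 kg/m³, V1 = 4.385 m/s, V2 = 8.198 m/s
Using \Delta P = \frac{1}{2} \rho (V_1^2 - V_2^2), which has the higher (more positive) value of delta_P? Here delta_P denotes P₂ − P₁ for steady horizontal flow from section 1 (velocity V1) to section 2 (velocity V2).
delta_P(A) = 17.84 kPa, delta_P(B) = -23.99 kPa. Answer: A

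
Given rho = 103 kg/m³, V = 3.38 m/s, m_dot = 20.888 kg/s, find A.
Formula: \dot{m} = \rho A V
Substituting knowns: 20.888 = 103·A·3.38
Solving for A: A = 20.888/(103·3.38) = 0.06 m²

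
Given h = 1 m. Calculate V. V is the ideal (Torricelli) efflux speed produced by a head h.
Formula: V = \sqrt{2 g h}
V = √(2·9.81·1) = 4.429 m/s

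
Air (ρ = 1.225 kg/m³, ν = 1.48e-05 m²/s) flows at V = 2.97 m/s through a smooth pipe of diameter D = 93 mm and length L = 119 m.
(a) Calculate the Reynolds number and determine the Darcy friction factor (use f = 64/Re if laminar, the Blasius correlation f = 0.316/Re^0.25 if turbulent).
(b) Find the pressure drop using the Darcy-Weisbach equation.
(a) Re = V·D/ν = 2.97·0.093/1.48e-05 = 18663 → turbulent (Re > 4000); f = 0.316/Re^0.25 = 0.316/18663^0.25 = 0.027036
(b) Darcy-Weisbach: ΔP = f·(L/D)·½ρV²/1000 = 0.027036·(119/0.093)·½·1.225·2.97²/1000 = 0.1869 kPa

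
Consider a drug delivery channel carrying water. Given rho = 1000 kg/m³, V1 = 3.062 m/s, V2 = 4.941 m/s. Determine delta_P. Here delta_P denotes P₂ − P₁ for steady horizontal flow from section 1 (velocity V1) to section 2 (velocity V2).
Formula: \Delta P = \frac{1}{2} \rho (V_1^2 - V_2^2)
delta_P = 0.5·1000·(3.062² − 4.941²)/1000 = -7.519 kPa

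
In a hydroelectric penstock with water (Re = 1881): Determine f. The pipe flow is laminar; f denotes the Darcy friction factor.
Formula: f = \frac{64}{Re}
f = 64/1881 = 0.03402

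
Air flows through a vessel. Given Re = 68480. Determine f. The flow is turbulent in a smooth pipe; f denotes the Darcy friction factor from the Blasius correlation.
Formula: f = \frac{0.316}{Re^{0.25}}
f = 0.316/68480^0.25 = 0.01953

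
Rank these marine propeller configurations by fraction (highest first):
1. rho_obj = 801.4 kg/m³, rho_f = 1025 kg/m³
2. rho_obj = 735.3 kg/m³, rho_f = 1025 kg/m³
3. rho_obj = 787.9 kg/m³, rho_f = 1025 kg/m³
Case 1: fraction = 0.7819
Case 2: fraction = 0.7174
Case 3: fraction = 0.7687
Ranking (highest first): 1, 3, 2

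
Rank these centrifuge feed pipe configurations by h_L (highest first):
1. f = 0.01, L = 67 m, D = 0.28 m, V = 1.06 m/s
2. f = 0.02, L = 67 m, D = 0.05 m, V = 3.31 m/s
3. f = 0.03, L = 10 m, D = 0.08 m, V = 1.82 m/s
Case 1: h_L = 0.137 m
Case 2: h_L = 14.97 m
Case 3: h_L = 0.6331 m
Ranking (highest first): 2, 3, 1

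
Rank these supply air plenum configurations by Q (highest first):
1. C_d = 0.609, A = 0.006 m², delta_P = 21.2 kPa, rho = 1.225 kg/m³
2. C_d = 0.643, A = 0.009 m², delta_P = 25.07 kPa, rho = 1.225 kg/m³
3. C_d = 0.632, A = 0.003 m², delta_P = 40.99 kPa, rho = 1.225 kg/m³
Case 1: Q = 679.8 L/s
Case 2: Q = 1171 L/s
Case 3: Q = 490.5 L/s
Ranking (highest first): 2, 1, 3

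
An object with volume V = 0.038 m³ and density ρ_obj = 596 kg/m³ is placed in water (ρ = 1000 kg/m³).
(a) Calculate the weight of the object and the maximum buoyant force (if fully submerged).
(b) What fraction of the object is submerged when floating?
(a) W=rho_obj*g*V=596*9.81*0.038=222.2 N; F_B(max)=rho*g*V=1000*9.81*0.038=372.8 N
(b) Floating fraction=rho_obj/rho=596/1000=0.596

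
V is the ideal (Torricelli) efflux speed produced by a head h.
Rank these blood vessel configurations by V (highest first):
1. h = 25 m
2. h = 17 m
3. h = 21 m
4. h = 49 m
Case 1: V = 22.15 m/s
Case 2: V = 18.26 m/s
Case 3: V = 20.3 m/s
Case 4: V = 31.01 m/s
Ranking (highest first): 4, 1, 3, 2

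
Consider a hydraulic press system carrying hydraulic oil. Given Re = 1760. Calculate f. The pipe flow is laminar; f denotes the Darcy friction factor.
Formula: f = \frac{64}{Re}
f = 64/1760 = 0.03636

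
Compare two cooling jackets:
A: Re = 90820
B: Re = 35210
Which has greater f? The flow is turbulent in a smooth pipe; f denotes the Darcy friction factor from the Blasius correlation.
f(A) = 0.0182, f(B) = 0.02307. Answer: B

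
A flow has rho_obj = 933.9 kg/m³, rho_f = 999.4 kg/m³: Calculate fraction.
Formula: f_{sub} = \frac{\rho_{obj}}{\rho_f}
fraction = 933.9/999.4 = 0.9345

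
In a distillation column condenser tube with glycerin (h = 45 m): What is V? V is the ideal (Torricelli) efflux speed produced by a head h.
Formula: V = \sqrt{2 g h}
V = √(2·9.81·45) = 29.71 m/s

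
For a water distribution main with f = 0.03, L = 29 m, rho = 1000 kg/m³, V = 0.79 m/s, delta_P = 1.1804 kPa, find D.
Formula: \Delta P = f \frac{L}{D} \frac{\rho V^2}{2}
Substituting knowns: 1.1804 = 0.03·(29/D)·0.5·1000·0.79²/1000
Solving for D: D = 0.03·29·0.5·1000·0.79²/(1.1804·1000) = 0.23 m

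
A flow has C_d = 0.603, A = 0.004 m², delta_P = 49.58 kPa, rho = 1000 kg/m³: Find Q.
Formula: Q = C_d A \sqrt{\frac{2 \Delta P}{\rho}}
Q = 0.603·0.004·√(2·(49.58·1000)/1000)·1000 = 24.02 L/s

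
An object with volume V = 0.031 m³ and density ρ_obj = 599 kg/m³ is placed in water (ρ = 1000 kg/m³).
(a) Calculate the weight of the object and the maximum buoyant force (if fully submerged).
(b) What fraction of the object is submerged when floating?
(a) W=rho_obj*g*V=599*9.81*0.031=182.2 N; F_B(max)=rho*g*V=1000*9.81*0.031=304.1 N
(b) Floating fraction=rho_obj/rho=599/1000=0.599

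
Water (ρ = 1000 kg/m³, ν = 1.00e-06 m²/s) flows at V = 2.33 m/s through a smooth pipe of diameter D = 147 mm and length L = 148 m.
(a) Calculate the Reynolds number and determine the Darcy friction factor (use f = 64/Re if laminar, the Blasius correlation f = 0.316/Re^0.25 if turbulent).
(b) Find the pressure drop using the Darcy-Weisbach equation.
(a) Re = V·D/ν = 2.33·0.147/1.00e-06 = 342510 → turbulent (Re > 4000); f = 0.316/Re^0.25 = 0.316/342510^0.25 = 0.013062 (Blasius is strictly valid for Re ≲ 1e5; used here as the smooth-pipe estimate the problem specifies)
(b) Darcy-Weisbach: ΔP = f·(L/D)·½ρV²/1000 = 0.013062·(148/0.147)·½·1000·2.33²/1000 = 35.7 kPa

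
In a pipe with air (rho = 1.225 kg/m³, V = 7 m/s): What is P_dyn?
Formula: P_{dyn} = \frac{1}{2} \rho V^2
P_dyn = 0.5·1.225·7²/1000 = 0.03001 kPa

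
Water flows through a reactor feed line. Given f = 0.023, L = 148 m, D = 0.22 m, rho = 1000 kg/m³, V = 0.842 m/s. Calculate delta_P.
Formula: \Delta P = f \frac{L}{D} \frac{\rho V^2}{2}
delta_P = 0.023·(148/0.22)·0.5·1000·0.842²/1000 = 5.485 kPa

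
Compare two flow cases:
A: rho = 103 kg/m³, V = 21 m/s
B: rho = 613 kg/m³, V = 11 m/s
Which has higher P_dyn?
P_dyn(A) = 22.71 kPa, P_dyn(B) = 37.09 kPa. Answer: B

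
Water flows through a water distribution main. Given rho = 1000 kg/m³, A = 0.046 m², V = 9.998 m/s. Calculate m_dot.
Formula: \dot{m} = \rho A V
m_dot = 1000·0.046·9.998 = 459.9 kg/s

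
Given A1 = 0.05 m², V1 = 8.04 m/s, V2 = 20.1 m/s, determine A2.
Formula: V_2 = \frac{A_1 V_1}{A_2}
Substituting knowns: 20.1 = 0.05·8.04/A2
Solving for A2: A2 = 0.05·8.04/20.1 = 0.02 m²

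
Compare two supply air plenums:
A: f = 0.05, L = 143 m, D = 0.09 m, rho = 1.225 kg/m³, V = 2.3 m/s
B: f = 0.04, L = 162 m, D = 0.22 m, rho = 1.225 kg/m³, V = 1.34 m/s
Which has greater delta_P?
delta_P(A) = 0.2574 kPa, delta_P(B) = 0.03239 kPa. Answer: A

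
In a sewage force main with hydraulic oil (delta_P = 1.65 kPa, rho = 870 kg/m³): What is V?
Formula: V = \sqrt{\frac{2 \Delta P}{\rho}}
V = √(2·(1.65·1000)/870) = 1.948 m/s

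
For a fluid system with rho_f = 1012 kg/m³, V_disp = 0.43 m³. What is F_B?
Formula: F_B = \rho_f g V_{disp}
F_B = 1012·9.81·0.43 = 4269 N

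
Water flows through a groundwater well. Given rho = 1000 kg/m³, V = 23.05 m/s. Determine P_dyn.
Formula: P_{dyn} = \frac{1}{2} \rho V^2
P_dyn = 0.5·1000·23.05²/1000 = 265.7 kPa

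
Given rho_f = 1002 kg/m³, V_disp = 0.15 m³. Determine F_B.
Formula: F_B = \rho_f g V_{disp}
F_B = 1002·9.81·0.15 = 1474 N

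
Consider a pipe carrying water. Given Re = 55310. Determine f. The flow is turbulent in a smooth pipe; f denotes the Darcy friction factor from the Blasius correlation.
Formula: f = \frac{0.316}{Re^{0.25}}
f = 0.316/55310^0.25 = 0.02061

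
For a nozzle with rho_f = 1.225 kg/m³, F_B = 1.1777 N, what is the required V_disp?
Formula: F_B = \rho_f g V_{disp}
Substituting knowns: 1.1777 = 1.225·9.81·V_disp
Solving for V_disp: V_disp = 1.1777/(1.225·9.81) = 0.098 m³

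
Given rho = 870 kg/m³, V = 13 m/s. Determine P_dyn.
Formula: P_{dyn} = \frac{1}{2} \rho V^2
P_dyn = 0.5·870·13²/1000 = 73.52 kPa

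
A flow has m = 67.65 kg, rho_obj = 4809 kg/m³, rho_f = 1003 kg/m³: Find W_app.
Formula: W_{app} = mg\left(1 - \frac{\rho_f}{\rho_{obj}}\right)
W_app = 67.65·9.81·(1 − 1003/4809) = 525.2 N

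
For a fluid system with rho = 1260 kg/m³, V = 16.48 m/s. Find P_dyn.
Formula: P_{dyn} = \frac{1}{2} \rho V^2
P_dyn = 0.5·1260·16.48²/1000 = 171.1 kPa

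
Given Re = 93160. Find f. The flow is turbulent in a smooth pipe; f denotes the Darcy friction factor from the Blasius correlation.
Formula: f = \frac{0.316}{Re^{0.25}}
f = 0.316/93160^0.25 = 0.01809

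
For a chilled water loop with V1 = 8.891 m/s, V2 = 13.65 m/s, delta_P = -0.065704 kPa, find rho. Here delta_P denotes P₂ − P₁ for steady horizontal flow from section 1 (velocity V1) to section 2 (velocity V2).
Formula: \Delta P = \frac{1}{2} \rho (V_1^2 - V_2^2)
Substituting knowns: -0.065704 = 0.5·rho·(8.891² − 13.65²)/1000
Solving for rho: rho = 2·(-0.065704·1000)/(8.891² − 13.65²) = 1.225 kg/m³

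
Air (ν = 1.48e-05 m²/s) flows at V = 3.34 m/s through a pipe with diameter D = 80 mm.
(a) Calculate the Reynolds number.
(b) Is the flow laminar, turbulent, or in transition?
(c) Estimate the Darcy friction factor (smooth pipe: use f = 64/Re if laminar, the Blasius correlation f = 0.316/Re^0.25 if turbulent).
(a) Re = V·D/ν = 3.34·0.08/1.48e-05 = 18054
(b) Flow regime: turbulent (Re > 4000)
(c) Friction factor: f = 0.316/Re^0.25 = 0.316/18054^0.25 = 0.02726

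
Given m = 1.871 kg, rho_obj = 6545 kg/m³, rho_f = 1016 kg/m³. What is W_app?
Formula: W_{app} = mg\left(1 - \frac{\rho_f}{\rho_{obj}}\right)
W_app = 1.871·9.81·(1 − 1016/6545) = 15.51 N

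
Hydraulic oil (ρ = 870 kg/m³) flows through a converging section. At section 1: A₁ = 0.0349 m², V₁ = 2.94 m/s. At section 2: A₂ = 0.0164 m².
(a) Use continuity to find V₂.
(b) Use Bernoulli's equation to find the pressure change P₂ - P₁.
(a) Continuity: A₁V₁=A₂V₂ -> V₂=A₁V₁/A₂=0.0349*2.94/0.0164=6.26 m/s
(b) Bernoulli: P₂-P₁=0.5*rho*(V₁^2-V₂^2)/1000=0.5*870*(2.94^2-6.26^2)/1000=-13.29 kPa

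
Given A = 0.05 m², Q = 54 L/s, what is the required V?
Formula: Q = A V
Substituting knowns: 54 = 0.05·V·1000
Solving for V: V = (54/1000)/0.05 = 1.08 m/s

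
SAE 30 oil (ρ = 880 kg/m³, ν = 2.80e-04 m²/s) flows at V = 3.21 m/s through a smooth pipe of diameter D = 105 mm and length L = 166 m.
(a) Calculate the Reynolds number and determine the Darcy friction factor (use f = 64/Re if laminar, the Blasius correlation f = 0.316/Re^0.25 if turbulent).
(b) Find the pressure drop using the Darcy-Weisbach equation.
(a) Re = V·D/ν = 3.21·0.105/2.80e-04 = 1203.8 → laminar (Re < 2300); f = 64/Re = 64/1203.8 = 0.053165
(b) Darcy-Weisbach: ΔP = f·(L/D)·½ρV²/1000 = 0.053165·(166/0.105)·½·880·3.21²/1000 = 381.1 kPa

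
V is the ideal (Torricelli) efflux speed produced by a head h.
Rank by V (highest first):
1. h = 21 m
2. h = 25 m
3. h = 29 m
Case 1: V = 20.3 m/s
Case 2: V = 22.15 m/s
Case 3: V = 23.85 m/s
Ranking (highest first): 3, 2, 1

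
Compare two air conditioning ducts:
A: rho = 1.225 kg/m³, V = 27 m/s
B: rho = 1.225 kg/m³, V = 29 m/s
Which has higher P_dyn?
P_dyn(A) = 0.4465 kPa, P_dyn(B) = 0.5151 kPa. Answer: B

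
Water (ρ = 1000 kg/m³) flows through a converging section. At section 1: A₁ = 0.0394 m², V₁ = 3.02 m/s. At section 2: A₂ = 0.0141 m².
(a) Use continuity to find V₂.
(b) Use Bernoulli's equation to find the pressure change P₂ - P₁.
(a) Continuity: A₁V₁=A₂V₂ -> V₂=A₁V₁/A₂=0.0394*3.02/0.0141=8.44 m/s
(b) Bernoulli: P₂-P₁=0.5*rho*(V₁^2-V₂^2)/1000=0.5*1000*(3.02^2-8.44^2)/1000=-31.06 kPa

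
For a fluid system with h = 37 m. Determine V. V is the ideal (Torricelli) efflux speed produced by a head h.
Formula: V = \sqrt{2 g h}
V = √(2·9.81·37) = 26.94 m/s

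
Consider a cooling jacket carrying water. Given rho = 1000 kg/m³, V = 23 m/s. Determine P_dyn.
Formula: P_{dyn} = \frac{1}{2} \rho V^2
P_dyn = 0.5·1000·23²/1000 = 264.5 kPa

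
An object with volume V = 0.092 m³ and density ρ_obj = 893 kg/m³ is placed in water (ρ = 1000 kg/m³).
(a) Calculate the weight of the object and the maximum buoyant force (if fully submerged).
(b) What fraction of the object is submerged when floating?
(a) W=rho_obj*g*V=893*9.81*0.092=806.0 N; F_B(max)=rho*g*V=1000*9.81*0.092=902.5 N
(b) Floating fraction=rho_obj/rho=893/1000=0.893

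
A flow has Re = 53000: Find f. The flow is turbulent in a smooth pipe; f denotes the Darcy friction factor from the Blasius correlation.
Formula: f = \frac{0.316}{Re^{0.25}}
f = 0.316/53000^0.25 = 0.02083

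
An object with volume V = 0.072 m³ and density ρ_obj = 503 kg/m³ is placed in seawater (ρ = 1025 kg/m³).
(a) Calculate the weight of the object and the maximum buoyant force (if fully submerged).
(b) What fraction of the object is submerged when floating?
(a) W=rho_obj*g*V=503*9.81*0.072=355.3 N; F_B(max)=rho*g*V=1025*9.81*0.072=724.0 N
(b) Floating fraction=rho_obj/rho=503/1025=0.491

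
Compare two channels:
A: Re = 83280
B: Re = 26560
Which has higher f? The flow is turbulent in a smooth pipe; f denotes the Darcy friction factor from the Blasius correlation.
f(A) = 0.0186, f(B) = 0.02475. Answer: B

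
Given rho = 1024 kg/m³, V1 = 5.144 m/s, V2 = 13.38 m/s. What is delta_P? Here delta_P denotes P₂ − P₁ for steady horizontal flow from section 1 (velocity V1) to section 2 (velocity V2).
Formula: \Delta P = \frac{1}{2} \rho (V_1^2 - V_2^2)
delta_P = 0.5·1024·(5.144² − 13.38²)/1000 = -78.11 kPa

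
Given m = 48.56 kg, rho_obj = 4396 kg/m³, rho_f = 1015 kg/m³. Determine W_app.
Formula: W_{app} = mg\left(1 - \frac{\rho_f}{\rho_{obj}}\right)
W_app = 48.56·9.81·(1 − 1015/4396) = 366.4 N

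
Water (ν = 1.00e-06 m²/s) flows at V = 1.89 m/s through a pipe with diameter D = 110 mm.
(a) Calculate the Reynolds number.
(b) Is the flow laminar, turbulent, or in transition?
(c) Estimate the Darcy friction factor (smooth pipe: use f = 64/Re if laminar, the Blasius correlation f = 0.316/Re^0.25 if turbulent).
(a) Re = V·D/ν = 1.89·0.11/1.00e-06 = 207900
(b) Flow regime: turbulent (Re > 4000)
(c) Friction factor: f = 0.316/Re^0.25 = 0.316/207900^0.25 = 0.0148 (Blasius is strictly valid for Re ≲ 1e5; used here as the smooth-pipe estimate the problem specifies)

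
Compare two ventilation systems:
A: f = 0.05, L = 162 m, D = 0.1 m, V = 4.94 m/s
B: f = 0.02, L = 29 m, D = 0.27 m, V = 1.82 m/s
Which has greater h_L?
h_L(A) = 100.7 m, h_L(B) = 0.3627 m. Answer: A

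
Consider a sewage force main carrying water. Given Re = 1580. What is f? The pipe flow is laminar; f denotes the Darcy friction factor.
Formula: f = \frac{64}{Re}
f = 64/1580 = 0.04051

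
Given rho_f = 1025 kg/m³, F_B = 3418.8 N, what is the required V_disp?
Formula: F_B = \rho_f g V_{disp}
Substituting knowns: 3418.8 = 1025·9.81·V_disp
Solving for V_disp: V_disp = 3418.8/(1025·9.81) = 0.34 m³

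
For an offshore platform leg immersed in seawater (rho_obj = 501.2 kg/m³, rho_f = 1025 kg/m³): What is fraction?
Formula: f_{sub} = \frac{\rho_{obj}}{\rho_f}
fraction = 501.2/1025 = 0.489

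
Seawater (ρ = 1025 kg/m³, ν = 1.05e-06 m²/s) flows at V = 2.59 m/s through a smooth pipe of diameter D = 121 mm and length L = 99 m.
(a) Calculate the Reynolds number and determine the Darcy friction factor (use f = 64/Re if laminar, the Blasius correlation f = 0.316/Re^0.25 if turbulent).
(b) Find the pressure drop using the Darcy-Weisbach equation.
(a) Re = V·D/ν = 2.59·0.121/1.05e-06 = 298470 → turbulent (Re > 4000); f = 0.316/Re^0.25 = 0.316/298470^0.25 = 0.01352 (Blasius is strictly valid for Re ≲ 1e5; used here as the smooth-pipe estimate the problem specifies)
(b) Darcy-Weisbach: ΔP = f·(L/D)·½ρV²/1000 = 0.01352·(99/0.121)·½·1025·2.59²/1000 = 38.03 kPa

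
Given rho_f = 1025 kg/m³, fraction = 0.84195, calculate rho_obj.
Formula: f_{sub} = \frac{\rho_{obj}}{\rho_f}
Substituting knowns: 0.84195 = rho_obj/1025
Solving for rho_obj: rho_obj = 0.84195·1025 = 863 kg/m³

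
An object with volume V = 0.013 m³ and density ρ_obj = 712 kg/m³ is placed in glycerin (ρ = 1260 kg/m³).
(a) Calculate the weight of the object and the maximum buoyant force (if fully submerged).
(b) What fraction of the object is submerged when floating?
(a) W=rho_obj*g*V=712*9.81*0.013=90.8 N; F_B(max)=rho*g*V=1260*9.81*0.013=160.7 N
(b) Floating fraction=rho_obj/rho=712/1260=0.565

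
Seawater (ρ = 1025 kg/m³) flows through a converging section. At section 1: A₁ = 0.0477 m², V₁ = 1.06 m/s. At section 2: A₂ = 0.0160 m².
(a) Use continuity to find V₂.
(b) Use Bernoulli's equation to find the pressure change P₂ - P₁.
(a) Continuity: A₁V₁=A₂V₂ -> V₂=A₁V₁/A₂=0.0477*1.06/0.0160=3.16 m/s
(b) Bernoulli: P₂-P₁=0.5*rho*(V₁^2-V₂^2)/1000=0.5*1025*(1.06^2-3.16^2)/1000=-4.542 kPa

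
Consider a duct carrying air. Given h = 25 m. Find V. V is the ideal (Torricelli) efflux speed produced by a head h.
Formula: V = \sqrt{2 g h}
V = √(2·9.81·25) = 22.15 m/s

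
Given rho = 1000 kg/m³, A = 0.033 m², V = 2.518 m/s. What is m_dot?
Formula: \dot{m} = \rho A V
m_dot = 1000·0.033·2.518 = 83.09 kg/s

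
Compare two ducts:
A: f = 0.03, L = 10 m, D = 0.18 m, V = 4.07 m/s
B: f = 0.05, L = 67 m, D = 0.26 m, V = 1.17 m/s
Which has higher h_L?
h_L(A) = 1.407 m, h_L(B) = 0.899 m. Answer: A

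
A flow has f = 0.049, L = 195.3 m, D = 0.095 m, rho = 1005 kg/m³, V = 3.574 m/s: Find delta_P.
Formula: \Delta P = f \frac{L}{D} \frac{\rho V^2}{2}
delta_P = 0.049·(195.3/0.095)·0.5·1005·3.574²/1000 = 646.6 kPa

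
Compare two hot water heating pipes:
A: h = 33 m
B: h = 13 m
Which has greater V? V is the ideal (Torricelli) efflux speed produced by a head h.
V(A) = 25.45 m/s, V(B) = 15.97 m/s. Answer: A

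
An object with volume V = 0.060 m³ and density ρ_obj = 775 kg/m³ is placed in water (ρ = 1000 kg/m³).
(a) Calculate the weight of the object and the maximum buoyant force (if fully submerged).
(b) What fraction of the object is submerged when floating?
(a) W=rho_obj*g*V=775*9.81*0.060=456.2 N; F_B(max)=rho*g*V=1000*9.81*0.060=588.6 N
(b) Floating fraction=rho_obj/rho=775/1000=0.775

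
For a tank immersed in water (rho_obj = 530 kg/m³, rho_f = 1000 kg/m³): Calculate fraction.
Formula: f_{sub} = \frac{\rho_{obj}}{\rho_f}
fraction = 530/1000 = 0.53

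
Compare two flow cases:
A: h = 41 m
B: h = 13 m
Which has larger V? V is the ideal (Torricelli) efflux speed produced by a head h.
V(A) = 28.36 m/s, V(B) = 15.97 m/s. Answer: A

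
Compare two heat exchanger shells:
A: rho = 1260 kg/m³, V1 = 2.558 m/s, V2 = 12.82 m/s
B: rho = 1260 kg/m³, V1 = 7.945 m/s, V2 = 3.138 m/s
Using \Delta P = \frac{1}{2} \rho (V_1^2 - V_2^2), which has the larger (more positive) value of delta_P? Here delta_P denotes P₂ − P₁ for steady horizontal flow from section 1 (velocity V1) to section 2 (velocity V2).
delta_P(A) = -99.42 kPa, delta_P(B) = 33.56 kPa. Answer: B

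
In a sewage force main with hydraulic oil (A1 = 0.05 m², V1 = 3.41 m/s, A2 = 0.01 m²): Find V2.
Formula: V_2 = \frac{A_1 V_1}{A_2}
V2 = 0.05·3.41/0.01 = 17.05 m/s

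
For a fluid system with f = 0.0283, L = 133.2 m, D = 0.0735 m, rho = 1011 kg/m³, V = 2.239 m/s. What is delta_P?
Formula: \Delta P = f \frac{L}{D} \frac{\rho V^2}{2}
delta_P = 0.0283·(133.2/0.0735)·0.5·1011·2.239²/1000 = 130 kPa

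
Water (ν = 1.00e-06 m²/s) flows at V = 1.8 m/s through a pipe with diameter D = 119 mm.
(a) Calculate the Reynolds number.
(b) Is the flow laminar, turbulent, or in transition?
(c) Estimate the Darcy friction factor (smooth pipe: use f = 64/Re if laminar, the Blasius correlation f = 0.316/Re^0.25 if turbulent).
(a) Re = V·D/ν = 1.8·0.119/1.00e-06 = 214200
(b) Flow regime: turbulent (Re > 4000)
(c) Friction factor: f = 0.316/Re^0.25 = 0.316/214200^0.25 = 0.01469 (Blasius is strictly valid for Re ≲ 1e5; used here as the smooth-pipe estimate the problem specifies)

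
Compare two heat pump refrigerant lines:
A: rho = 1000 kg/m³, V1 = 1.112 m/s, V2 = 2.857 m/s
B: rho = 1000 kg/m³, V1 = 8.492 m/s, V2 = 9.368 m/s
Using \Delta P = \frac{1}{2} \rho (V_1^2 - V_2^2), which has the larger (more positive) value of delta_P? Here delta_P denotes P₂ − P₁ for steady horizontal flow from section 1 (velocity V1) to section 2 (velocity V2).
delta_P(A) = -3.463 kPa, delta_P(B) = -7.823 kPa. Answer: A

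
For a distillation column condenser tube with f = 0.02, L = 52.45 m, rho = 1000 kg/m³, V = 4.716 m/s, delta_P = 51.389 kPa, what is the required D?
Formula: \Delta P = f \frac{L}{D} \frac{\rho V^2}{2}
Substituting knowns: 51.389 = 0.02·(52.45/D)·0.5·1000·4.716²/1000
Solving for D: D = 0.02·52.45·0.5·1000·4.716²/(51.389·1000) = 0.227 m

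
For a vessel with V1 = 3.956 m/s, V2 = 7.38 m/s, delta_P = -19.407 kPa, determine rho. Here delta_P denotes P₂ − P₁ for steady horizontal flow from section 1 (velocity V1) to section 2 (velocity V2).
Formula: \Delta P = \frac{1}{2} \rho (V_1^2 - V_2^2)
Substituting knowns: -19.407 = 0.5·rho·(3.956² − 7.38²)/1000
Solving for rho: rho = 2·(-19.407·1000)/(3.956² − 7.38²) = 1000 kg/m³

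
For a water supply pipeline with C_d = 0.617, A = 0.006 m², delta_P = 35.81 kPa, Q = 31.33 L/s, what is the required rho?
Formula: Q = C_d A \sqrt{\frac{2 \Delta P}{\rho}}
Substituting knowns: 31.33 = 0.617·0.006·√(2·(35.81·1000)/rho)·1000
Solving for rho: rho = 2·(35.81·1000)/((31.33/1000)/(0.617·0.006))² = 1000 kg/m³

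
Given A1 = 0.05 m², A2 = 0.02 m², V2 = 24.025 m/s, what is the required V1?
Formula: V_2 = \frac{A_1 V_1}{A_2}
Substituting knowns: 24.025 = 0.05·V1/0.02
Solving for V1: V1 = 24.025·0.02/0.05 = 9.61 m/s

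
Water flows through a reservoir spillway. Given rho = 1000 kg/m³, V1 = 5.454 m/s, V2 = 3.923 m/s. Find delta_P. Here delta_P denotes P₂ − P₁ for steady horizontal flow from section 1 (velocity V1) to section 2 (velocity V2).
Formula: \Delta P = \frac{1}{2} \rho (V_1^2 - V_2^2)
delta_P = 0.5·1000·(5.454² − 3.923²)/1000 = 7.178 kPa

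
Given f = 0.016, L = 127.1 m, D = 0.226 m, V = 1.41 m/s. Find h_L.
Formula: h_L = f \frac{L}{D} \frac{V^2}{2g}
h_L = 0.016·(127.1/0.226)·1.41²/(2·9.81) = 0.9118 m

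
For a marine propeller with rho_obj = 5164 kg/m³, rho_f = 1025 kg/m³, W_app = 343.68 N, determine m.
Formula: W_{app} = mg\left(1 - \frac{\rho_f}{\rho_{obj}}\right)
Substituting knowns: 343.68 = m·9.81·(1 − 1025/5164)
Solving for m: m = 343.68/(9.81·(1 − 1025/5164)) = 43.71 kg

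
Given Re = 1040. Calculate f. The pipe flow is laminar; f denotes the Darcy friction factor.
Formula: f = \frac{64}{Re}
f = 64/1040 = 0.06154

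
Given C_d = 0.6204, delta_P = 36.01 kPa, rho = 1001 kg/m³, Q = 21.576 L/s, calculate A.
Formula: Q = C_d A \sqrt{\frac{2 \Delta P}{\rho}}
Substituting knowns: 21.576 = 0.6204·A·√(2·(36.01·1000)/1001)·1000
Solving for A: A = (21.576/1000)/(0.6204·√(2·(36.01·1000)/1001)) = 0.0041 m²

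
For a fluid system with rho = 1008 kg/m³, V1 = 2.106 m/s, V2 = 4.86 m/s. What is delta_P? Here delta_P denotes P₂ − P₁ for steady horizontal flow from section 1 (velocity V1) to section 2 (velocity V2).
Formula: \Delta P = \frac{1}{2} \rho (V_1^2 - V_2^2)
delta_P = 0.5·1008·(2.106² − 4.86²)/1000 = -9.669 kPa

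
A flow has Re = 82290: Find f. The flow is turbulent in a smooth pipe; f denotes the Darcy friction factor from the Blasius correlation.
Formula: f = \frac{0.316}{Re^{0.25}}
f = 0.316/82290^0.25 = 0.01866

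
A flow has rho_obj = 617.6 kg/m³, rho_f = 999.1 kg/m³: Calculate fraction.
Formula: f_{sub} = \frac{\rho_{obj}}{\rho_f}
fraction = 617.6/999.1 = 0.6182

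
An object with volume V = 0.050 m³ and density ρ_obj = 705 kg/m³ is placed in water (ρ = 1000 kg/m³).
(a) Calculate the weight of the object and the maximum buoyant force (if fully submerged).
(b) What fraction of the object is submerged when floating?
(a) W=rho_obj*g*V=705*9.81*0.050=345.8 N; F_B(max)=rho*g*V=1000*9.81*0.050=490.5 N
(b) Floating fraction=rho_obj/rho=705/1000=0.705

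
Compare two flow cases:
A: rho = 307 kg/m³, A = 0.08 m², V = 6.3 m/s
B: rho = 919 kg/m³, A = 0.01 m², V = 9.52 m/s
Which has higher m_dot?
m_dot(A) = 154.7 kg/s, m_dot(B) = 87.49 kg/s. Answer: A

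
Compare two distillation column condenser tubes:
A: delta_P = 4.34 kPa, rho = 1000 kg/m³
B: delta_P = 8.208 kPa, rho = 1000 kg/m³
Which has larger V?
V(A) = 2.946 m/s, V(B) = 4.052 m/s. Answer: B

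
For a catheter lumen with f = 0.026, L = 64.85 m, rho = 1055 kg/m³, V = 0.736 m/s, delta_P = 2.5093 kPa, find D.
Formula: \Delta P = f \frac{L}{D} \frac{\rho V^2}{2}
Substituting knowns: 2.5093 = 0.026·(64.85/D)·0.5·1055·0.736²/1000
Solving for D: D = 0.026·64.85·0.5·1055·0.736²/(2.5093·1000) = 0.192 m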